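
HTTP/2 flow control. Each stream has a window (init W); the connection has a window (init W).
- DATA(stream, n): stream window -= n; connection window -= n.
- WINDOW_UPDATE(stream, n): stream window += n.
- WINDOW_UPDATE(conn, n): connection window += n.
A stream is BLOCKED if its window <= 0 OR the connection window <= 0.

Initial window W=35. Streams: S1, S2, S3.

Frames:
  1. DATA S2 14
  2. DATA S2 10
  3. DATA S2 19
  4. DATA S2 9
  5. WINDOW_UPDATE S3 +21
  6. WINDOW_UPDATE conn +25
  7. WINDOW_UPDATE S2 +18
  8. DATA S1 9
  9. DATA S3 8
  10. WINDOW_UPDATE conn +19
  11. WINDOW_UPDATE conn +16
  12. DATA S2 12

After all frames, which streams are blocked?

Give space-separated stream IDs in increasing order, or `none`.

Op 1: conn=21 S1=35 S2=21 S3=35 blocked=[]
Op 2: conn=11 S1=35 S2=11 S3=35 blocked=[]
Op 3: conn=-8 S1=35 S2=-8 S3=35 blocked=[1, 2, 3]
Op 4: conn=-17 S1=35 S2=-17 S3=35 blocked=[1, 2, 3]
Op 5: conn=-17 S1=35 S2=-17 S3=56 blocked=[1, 2, 3]
Op 6: conn=8 S1=35 S2=-17 S3=56 blocked=[2]
Op 7: conn=8 S1=35 S2=1 S3=56 blocked=[]
Op 8: conn=-1 S1=26 S2=1 S3=56 blocked=[1, 2, 3]
Op 9: conn=-9 S1=26 S2=1 S3=48 blocked=[1, 2, 3]
Op 10: conn=10 S1=26 S2=1 S3=48 blocked=[]
Op 11: conn=26 S1=26 S2=1 S3=48 blocked=[]
Op 12: conn=14 S1=26 S2=-11 S3=48 blocked=[2]

Answer: S2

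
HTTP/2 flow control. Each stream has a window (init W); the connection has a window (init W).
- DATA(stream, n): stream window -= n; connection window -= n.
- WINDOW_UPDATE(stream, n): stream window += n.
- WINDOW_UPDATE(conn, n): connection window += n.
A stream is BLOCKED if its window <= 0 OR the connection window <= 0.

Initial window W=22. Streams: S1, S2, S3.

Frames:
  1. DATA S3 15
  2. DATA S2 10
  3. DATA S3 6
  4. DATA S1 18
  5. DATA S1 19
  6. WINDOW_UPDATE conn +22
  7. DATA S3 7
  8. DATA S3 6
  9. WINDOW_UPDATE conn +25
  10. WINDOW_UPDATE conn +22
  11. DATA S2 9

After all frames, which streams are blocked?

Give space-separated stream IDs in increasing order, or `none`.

Op 1: conn=7 S1=22 S2=22 S3=7 blocked=[]
Op 2: conn=-3 S1=22 S2=12 S3=7 blocked=[1, 2, 3]
Op 3: conn=-9 S1=22 S2=12 S3=1 blocked=[1, 2, 3]
Op 4: conn=-27 S1=4 S2=12 S3=1 blocked=[1, 2, 3]
Op 5: conn=-46 S1=-15 S2=12 S3=1 blocked=[1, 2, 3]
Op 6: conn=-24 S1=-15 S2=12 S3=1 blocked=[1, 2, 3]
Op 7: conn=-31 S1=-15 S2=12 S3=-6 blocked=[1, 2, 3]
Op 8: conn=-37 S1=-15 S2=12 S3=-12 blocked=[1, 2, 3]
Op 9: conn=-12 S1=-15 S2=12 S3=-12 blocked=[1, 2, 3]
Op 10: conn=10 S1=-15 S2=12 S3=-12 blocked=[1, 3]
Op 11: conn=1 S1=-15 S2=3 S3=-12 blocked=[1, 3]

Answer: S1 S3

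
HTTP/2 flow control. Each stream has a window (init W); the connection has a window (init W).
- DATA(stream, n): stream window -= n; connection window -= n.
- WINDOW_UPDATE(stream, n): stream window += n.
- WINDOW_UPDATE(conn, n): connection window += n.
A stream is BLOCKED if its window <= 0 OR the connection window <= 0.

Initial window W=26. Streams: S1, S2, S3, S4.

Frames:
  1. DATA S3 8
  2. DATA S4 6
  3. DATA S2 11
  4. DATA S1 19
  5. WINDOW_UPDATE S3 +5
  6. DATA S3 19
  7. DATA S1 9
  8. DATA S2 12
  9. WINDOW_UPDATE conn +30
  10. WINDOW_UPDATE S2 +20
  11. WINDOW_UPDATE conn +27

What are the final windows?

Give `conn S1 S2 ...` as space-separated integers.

Answer: -1 -2 23 4 20

Derivation:
Op 1: conn=18 S1=26 S2=26 S3=18 S4=26 blocked=[]
Op 2: conn=12 S1=26 S2=26 S3=18 S4=20 blocked=[]
Op 3: conn=1 S1=26 S2=15 S3=18 S4=20 blocked=[]
Op 4: conn=-18 S1=7 S2=15 S3=18 S4=20 blocked=[1, 2, 3, 4]
Op 5: conn=-18 S1=7 S2=15 S3=23 S4=20 blocked=[1, 2, 3, 4]
Op 6: conn=-37 S1=7 S2=15 S3=4 S4=20 blocked=[1, 2, 3, 4]
Op 7: conn=-46 S1=-2 S2=15 S3=4 S4=20 blocked=[1, 2, 3, 4]
Op 8: conn=-58 S1=-2 S2=3 S3=4 S4=20 blocked=[1, 2, 3, 4]
Op 9: conn=-28 S1=-2 S2=3 S3=4 S4=20 blocked=[1, 2, 3, 4]
Op 10: conn=-28 S1=-2 S2=23 S3=4 S4=20 blocked=[1, 2, 3, 4]
Op 11: conn=-1 S1=-2 S2=23 S3=4 S4=20 blocked=[1, 2, 3, 4]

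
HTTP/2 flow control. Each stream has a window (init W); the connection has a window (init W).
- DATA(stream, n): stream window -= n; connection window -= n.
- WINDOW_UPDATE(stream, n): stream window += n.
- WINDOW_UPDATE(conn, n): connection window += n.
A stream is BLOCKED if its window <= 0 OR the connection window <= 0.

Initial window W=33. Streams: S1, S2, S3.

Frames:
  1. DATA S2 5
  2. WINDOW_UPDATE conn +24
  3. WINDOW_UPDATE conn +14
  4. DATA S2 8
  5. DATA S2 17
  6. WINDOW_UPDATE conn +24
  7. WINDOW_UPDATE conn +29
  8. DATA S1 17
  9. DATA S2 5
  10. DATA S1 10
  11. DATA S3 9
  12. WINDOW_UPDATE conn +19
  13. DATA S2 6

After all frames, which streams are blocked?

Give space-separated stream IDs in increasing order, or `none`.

Op 1: conn=28 S1=33 S2=28 S3=33 blocked=[]
Op 2: conn=52 S1=33 S2=28 S3=33 blocked=[]
Op 3: conn=66 S1=33 S2=28 S3=33 blocked=[]
Op 4: conn=58 S1=33 S2=20 S3=33 blocked=[]
Op 5: conn=41 S1=33 S2=3 S3=33 blocked=[]
Op 6: conn=65 S1=33 S2=3 S3=33 blocked=[]
Op 7: conn=94 S1=33 S2=3 S3=33 blocked=[]
Op 8: conn=77 S1=16 S2=3 S3=33 blocked=[]
Op 9: conn=72 S1=16 S2=-2 S3=33 blocked=[2]
Op 10: conn=62 S1=6 S2=-2 S3=33 blocked=[2]
Op 11: conn=53 S1=6 S2=-2 S3=24 blocked=[2]
Op 12: conn=72 S1=6 S2=-2 S3=24 blocked=[2]
Op 13: conn=66 S1=6 S2=-8 S3=24 blocked=[2]

Answer: S2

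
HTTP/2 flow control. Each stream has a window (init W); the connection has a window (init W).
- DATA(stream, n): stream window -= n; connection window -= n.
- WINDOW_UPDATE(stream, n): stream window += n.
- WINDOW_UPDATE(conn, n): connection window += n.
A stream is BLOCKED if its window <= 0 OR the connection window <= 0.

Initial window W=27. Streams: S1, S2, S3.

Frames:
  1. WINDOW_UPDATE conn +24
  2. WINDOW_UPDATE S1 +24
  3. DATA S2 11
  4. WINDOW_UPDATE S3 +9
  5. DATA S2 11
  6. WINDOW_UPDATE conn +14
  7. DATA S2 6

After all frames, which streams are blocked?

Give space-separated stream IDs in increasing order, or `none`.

Answer: S2

Derivation:
Op 1: conn=51 S1=27 S2=27 S3=27 blocked=[]
Op 2: conn=51 S1=51 S2=27 S3=27 blocked=[]
Op 3: conn=40 S1=51 S2=16 S3=27 blocked=[]
Op 4: conn=40 S1=51 S2=16 S3=36 blocked=[]
Op 5: conn=29 S1=51 S2=5 S3=36 blocked=[]
Op 6: conn=43 S1=51 S2=5 S3=36 blocked=[]
Op 7: conn=37 S1=51 S2=-1 S3=36 blocked=[2]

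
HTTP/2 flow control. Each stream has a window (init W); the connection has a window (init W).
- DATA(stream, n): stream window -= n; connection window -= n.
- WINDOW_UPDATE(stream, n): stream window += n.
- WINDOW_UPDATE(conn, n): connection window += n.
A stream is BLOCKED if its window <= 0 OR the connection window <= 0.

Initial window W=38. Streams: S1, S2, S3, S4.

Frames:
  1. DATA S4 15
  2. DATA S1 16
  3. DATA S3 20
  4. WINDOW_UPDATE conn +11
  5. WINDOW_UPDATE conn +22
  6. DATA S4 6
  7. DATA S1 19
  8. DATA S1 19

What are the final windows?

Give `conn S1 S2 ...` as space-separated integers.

Op 1: conn=23 S1=38 S2=38 S3=38 S4=23 blocked=[]
Op 2: conn=7 S1=22 S2=38 S3=38 S4=23 blocked=[]
Op 3: conn=-13 S1=22 S2=38 S3=18 S4=23 blocked=[1, 2, 3, 4]
Op 4: conn=-2 S1=22 S2=38 S3=18 S4=23 blocked=[1, 2, 3, 4]
Op 5: conn=20 S1=22 S2=38 S3=18 S4=23 blocked=[]
Op 6: conn=14 S1=22 S2=38 S3=18 S4=17 blocked=[]
Op 7: conn=-5 S1=3 S2=38 S3=18 S4=17 blocked=[1, 2, 3, 4]
Op 8: conn=-24 S1=-16 S2=38 S3=18 S4=17 blocked=[1, 2, 3, 4]

Answer: -24 -16 38 18 17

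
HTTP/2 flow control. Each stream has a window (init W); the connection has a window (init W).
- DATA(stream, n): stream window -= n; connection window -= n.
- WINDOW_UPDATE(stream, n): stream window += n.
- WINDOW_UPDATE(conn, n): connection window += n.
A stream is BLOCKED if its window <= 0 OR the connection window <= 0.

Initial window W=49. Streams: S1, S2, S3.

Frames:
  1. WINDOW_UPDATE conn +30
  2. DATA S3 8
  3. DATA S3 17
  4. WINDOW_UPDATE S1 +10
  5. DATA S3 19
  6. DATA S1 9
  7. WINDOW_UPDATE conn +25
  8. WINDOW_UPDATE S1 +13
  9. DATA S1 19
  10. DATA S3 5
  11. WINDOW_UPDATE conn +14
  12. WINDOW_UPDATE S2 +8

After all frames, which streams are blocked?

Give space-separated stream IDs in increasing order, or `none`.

Op 1: conn=79 S1=49 S2=49 S3=49 blocked=[]
Op 2: conn=71 S1=49 S2=49 S3=41 blocked=[]
Op 3: conn=54 S1=49 S2=49 S3=24 blocked=[]
Op 4: conn=54 S1=59 S2=49 S3=24 blocked=[]
Op 5: conn=35 S1=59 S2=49 S3=5 blocked=[]
Op 6: conn=26 S1=50 S2=49 S3=5 blocked=[]
Op 7: conn=51 S1=50 S2=49 S3=5 blocked=[]
Op 8: conn=51 S1=63 S2=49 S3=5 blocked=[]
Op 9: conn=32 S1=44 S2=49 S3=5 blocked=[]
Op 10: conn=27 S1=44 S2=49 S3=0 blocked=[3]
Op 11: conn=41 S1=44 S2=49 S3=0 blocked=[3]
Op 12: conn=41 S1=44 S2=57 S3=0 blocked=[3]

Answer: S3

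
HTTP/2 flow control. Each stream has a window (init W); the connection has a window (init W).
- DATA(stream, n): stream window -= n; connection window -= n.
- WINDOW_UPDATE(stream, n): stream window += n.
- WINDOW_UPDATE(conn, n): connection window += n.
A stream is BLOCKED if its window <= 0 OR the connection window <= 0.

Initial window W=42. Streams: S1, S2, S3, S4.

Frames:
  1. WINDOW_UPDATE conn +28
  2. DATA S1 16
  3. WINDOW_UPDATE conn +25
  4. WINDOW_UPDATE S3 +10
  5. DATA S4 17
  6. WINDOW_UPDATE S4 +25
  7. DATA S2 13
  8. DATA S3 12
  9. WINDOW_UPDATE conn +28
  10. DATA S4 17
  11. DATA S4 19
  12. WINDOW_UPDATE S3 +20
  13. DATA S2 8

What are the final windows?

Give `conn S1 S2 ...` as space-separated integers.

Answer: 21 26 21 60 14

Derivation:
Op 1: conn=70 S1=42 S2=42 S3=42 S4=42 blocked=[]
Op 2: conn=54 S1=26 S2=42 S3=42 S4=42 blocked=[]
Op 3: conn=79 S1=26 S2=42 S3=42 S4=42 blocked=[]
Op 4: conn=79 S1=26 S2=42 S3=52 S4=42 blocked=[]
Op 5: conn=62 S1=26 S2=42 S3=52 S4=25 blocked=[]
Op 6: conn=62 S1=26 S2=42 S3=52 S4=50 blocked=[]
Op 7: conn=49 S1=26 S2=29 S3=52 S4=50 blocked=[]
Op 8: conn=37 S1=26 S2=29 S3=40 S4=50 blocked=[]
Op 9: conn=65 S1=26 S2=29 S3=40 S4=50 blocked=[]
Op 10: conn=48 S1=26 S2=29 S3=40 S4=33 blocked=[]
Op 11: conn=29 S1=26 S2=29 S3=40 S4=14 blocked=[]
Op 12: conn=29 S1=26 S2=29 S3=60 S4=14 blocked=[]
Op 13: conn=21 S1=26 S2=21 S3=60 S4=14 blocked=[]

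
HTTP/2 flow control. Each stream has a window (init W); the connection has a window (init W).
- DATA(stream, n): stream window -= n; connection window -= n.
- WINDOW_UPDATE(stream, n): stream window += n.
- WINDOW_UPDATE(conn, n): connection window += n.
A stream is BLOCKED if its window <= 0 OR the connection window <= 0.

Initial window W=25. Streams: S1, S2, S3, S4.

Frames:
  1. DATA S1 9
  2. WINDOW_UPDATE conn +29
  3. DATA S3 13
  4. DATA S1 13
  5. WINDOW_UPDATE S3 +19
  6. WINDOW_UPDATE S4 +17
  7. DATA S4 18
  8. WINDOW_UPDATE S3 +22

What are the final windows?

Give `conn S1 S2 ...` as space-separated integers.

Op 1: conn=16 S1=16 S2=25 S3=25 S4=25 blocked=[]
Op 2: conn=45 S1=16 S2=25 S3=25 S4=25 blocked=[]
Op 3: conn=32 S1=16 S2=25 S3=12 S4=25 blocked=[]
Op 4: conn=19 S1=3 S2=25 S3=12 S4=25 blocked=[]
Op 5: conn=19 S1=3 S2=25 S3=31 S4=25 blocked=[]
Op 6: conn=19 S1=3 S2=25 S3=31 S4=42 blocked=[]
Op 7: conn=1 S1=3 S2=25 S3=31 S4=24 blocked=[]
Op 8: conn=1 S1=3 S2=25 S3=53 S4=24 blocked=[]

Answer: 1 3 25 53 24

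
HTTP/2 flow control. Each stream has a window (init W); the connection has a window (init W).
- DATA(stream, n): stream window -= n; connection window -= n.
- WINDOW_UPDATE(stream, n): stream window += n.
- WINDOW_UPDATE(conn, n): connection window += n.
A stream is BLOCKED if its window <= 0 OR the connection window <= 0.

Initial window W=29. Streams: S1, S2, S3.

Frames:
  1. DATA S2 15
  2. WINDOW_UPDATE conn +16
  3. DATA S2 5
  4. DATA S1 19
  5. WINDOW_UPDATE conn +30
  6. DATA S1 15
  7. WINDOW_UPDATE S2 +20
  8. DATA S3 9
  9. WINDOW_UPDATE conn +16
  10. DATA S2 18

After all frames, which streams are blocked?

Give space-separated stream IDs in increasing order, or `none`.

Op 1: conn=14 S1=29 S2=14 S3=29 blocked=[]
Op 2: conn=30 S1=29 S2=14 S3=29 blocked=[]
Op 3: conn=25 S1=29 S2=9 S3=29 blocked=[]
Op 4: conn=6 S1=10 S2=9 S3=29 blocked=[]
Op 5: conn=36 S1=10 S2=9 S3=29 blocked=[]
Op 6: conn=21 S1=-5 S2=9 S3=29 blocked=[1]
Op 7: conn=21 S1=-5 S2=29 S3=29 blocked=[1]
Op 8: conn=12 S1=-5 S2=29 S3=20 blocked=[1]
Op 9: conn=28 S1=-5 S2=29 S3=20 blocked=[1]
Op 10: conn=10 S1=-5 S2=11 S3=20 blocked=[1]

Answer: S1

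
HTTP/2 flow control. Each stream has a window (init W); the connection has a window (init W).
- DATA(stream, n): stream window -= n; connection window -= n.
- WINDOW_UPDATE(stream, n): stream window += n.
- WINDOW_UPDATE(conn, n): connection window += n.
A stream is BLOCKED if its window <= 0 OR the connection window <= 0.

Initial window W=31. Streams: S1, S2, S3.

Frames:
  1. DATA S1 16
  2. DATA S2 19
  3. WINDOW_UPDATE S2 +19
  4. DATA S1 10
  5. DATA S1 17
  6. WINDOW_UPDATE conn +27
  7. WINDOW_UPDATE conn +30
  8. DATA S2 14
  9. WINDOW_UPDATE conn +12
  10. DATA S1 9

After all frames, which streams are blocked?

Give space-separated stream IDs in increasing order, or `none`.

Op 1: conn=15 S1=15 S2=31 S3=31 blocked=[]
Op 2: conn=-4 S1=15 S2=12 S3=31 blocked=[1, 2, 3]
Op 3: conn=-4 S1=15 S2=31 S3=31 blocked=[1, 2, 3]
Op 4: conn=-14 S1=5 S2=31 S3=31 blocked=[1, 2, 3]
Op 5: conn=-31 S1=-12 S2=31 S3=31 blocked=[1, 2, 3]
Op 6: conn=-4 S1=-12 S2=31 S3=31 blocked=[1, 2, 3]
Op 7: conn=26 S1=-12 S2=31 S3=31 blocked=[1]
Op 8: conn=12 S1=-12 S2=17 S3=31 blocked=[1]
Op 9: conn=24 S1=-12 S2=17 S3=31 blocked=[1]
Op 10: conn=15 S1=-21 S2=17 S3=31 blocked=[1]

Answer: S1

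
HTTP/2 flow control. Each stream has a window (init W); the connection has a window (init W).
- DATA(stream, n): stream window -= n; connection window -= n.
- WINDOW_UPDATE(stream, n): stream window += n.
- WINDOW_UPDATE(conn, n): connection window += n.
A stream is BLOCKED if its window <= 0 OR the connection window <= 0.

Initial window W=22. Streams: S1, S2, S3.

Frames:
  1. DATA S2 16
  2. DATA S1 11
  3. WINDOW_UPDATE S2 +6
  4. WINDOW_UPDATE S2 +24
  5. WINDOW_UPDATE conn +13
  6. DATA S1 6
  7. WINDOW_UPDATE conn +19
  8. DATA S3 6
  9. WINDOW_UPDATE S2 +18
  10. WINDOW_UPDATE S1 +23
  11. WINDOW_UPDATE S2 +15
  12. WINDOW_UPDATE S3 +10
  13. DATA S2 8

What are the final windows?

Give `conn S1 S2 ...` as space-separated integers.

Answer: 7 28 61 26

Derivation:
Op 1: conn=6 S1=22 S2=6 S3=22 blocked=[]
Op 2: conn=-5 S1=11 S2=6 S3=22 blocked=[1, 2, 3]
Op 3: conn=-5 S1=11 S2=12 S3=22 blocked=[1, 2, 3]
Op 4: conn=-5 S1=11 S2=36 S3=22 blocked=[1, 2, 3]
Op 5: conn=8 S1=11 S2=36 S3=22 blocked=[]
Op 6: conn=2 S1=5 S2=36 S3=22 blocked=[]
Op 7: conn=21 S1=5 S2=36 S3=22 blocked=[]
Op 8: conn=15 S1=5 S2=36 S3=16 blocked=[]
Op 9: conn=15 S1=5 S2=54 S3=16 blocked=[]
Op 10: conn=15 S1=28 S2=54 S3=16 blocked=[]
Op 11: conn=15 S1=28 S2=69 S3=16 blocked=[]
Op 12: conn=15 S1=28 S2=69 S3=26 blocked=[]
Op 13: conn=7 S1=28 S2=61 S3=26 blocked=[]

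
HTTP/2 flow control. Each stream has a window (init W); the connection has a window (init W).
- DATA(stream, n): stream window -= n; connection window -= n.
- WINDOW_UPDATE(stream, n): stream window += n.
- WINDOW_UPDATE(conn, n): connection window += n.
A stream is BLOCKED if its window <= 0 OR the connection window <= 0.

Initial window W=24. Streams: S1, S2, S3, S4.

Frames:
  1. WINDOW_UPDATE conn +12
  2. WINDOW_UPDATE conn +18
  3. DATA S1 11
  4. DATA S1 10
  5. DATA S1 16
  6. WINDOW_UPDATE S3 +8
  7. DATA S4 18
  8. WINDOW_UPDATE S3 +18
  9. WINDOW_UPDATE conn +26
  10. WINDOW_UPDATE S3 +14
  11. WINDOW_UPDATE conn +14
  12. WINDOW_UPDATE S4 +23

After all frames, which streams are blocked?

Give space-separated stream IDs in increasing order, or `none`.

Answer: S1

Derivation:
Op 1: conn=36 S1=24 S2=24 S3=24 S4=24 blocked=[]
Op 2: conn=54 S1=24 S2=24 S3=24 S4=24 blocked=[]
Op 3: conn=43 S1=13 S2=24 S3=24 S4=24 blocked=[]
Op 4: conn=33 S1=3 S2=24 S3=24 S4=24 blocked=[]
Op 5: conn=17 S1=-13 S2=24 S3=24 S4=24 blocked=[1]
Op 6: conn=17 S1=-13 S2=24 S3=32 S4=24 blocked=[1]
Op 7: conn=-1 S1=-13 S2=24 S3=32 S4=6 blocked=[1, 2, 3, 4]
Op 8: conn=-1 S1=-13 S2=24 S3=50 S4=6 blocked=[1, 2, 3, 4]
Op 9: conn=25 S1=-13 S2=24 S3=50 S4=6 blocked=[1]
Op 10: conn=25 S1=-13 S2=24 S3=64 S4=6 blocked=[1]
Op 11: conn=39 S1=-13 S2=24 S3=64 S4=6 blocked=[1]
Op 12: conn=39 S1=-13 S2=24 S3=64 S4=29 blocked=[1]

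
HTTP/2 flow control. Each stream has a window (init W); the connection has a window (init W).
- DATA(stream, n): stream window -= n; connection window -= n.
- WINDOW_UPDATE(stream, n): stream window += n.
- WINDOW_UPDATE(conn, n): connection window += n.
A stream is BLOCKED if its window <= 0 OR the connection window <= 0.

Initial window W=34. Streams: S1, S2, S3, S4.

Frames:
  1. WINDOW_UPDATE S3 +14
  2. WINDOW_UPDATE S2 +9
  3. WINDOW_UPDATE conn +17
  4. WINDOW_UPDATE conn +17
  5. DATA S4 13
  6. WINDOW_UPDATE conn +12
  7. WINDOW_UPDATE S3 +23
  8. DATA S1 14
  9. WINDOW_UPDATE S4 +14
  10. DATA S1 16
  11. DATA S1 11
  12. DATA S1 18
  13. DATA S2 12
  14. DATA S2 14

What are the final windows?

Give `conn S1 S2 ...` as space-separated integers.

Op 1: conn=34 S1=34 S2=34 S3=48 S4=34 blocked=[]
Op 2: conn=34 S1=34 S2=43 S3=48 S4=34 blocked=[]
Op 3: conn=51 S1=34 S2=43 S3=48 S4=34 blocked=[]
Op 4: conn=68 S1=34 S2=43 S3=48 S4=34 blocked=[]
Op 5: conn=55 S1=34 S2=43 S3=48 S4=21 blocked=[]
Op 6: conn=67 S1=34 S2=43 S3=48 S4=21 blocked=[]
Op 7: conn=67 S1=34 S2=43 S3=71 S4=21 blocked=[]
Op 8: conn=53 S1=20 S2=43 S3=71 S4=21 blocked=[]
Op 9: conn=53 S1=20 S2=43 S3=71 S4=35 blocked=[]
Op 10: conn=37 S1=4 S2=43 S3=71 S4=35 blocked=[]
Op 11: conn=26 S1=-7 S2=43 S3=71 S4=35 blocked=[1]
Op 12: conn=8 S1=-25 S2=43 S3=71 S4=35 blocked=[1]
Op 13: conn=-4 S1=-25 S2=31 S3=71 S4=35 blocked=[1, 2, 3, 4]
Op 14: conn=-18 S1=-25 S2=17 S3=71 S4=35 blocked=[1, 2, 3, 4]

Answer: -18 -25 17 71 35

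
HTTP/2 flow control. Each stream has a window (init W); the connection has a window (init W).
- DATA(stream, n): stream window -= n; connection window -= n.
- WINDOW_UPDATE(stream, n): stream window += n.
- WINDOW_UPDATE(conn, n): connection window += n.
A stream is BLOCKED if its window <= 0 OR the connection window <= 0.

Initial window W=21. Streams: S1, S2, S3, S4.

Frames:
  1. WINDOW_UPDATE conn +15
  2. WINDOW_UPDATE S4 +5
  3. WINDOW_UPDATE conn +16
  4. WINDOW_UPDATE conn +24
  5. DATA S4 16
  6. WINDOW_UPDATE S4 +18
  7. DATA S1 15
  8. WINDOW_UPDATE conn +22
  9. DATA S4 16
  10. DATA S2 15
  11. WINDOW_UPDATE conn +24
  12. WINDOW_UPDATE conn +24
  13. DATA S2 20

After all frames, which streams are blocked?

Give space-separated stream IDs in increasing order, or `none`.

Op 1: conn=36 S1=21 S2=21 S3=21 S4=21 blocked=[]
Op 2: conn=36 S1=21 S2=21 S3=21 S4=26 blocked=[]
Op 3: conn=52 S1=21 S2=21 S3=21 S4=26 blocked=[]
Op 4: conn=76 S1=21 S2=21 S3=21 S4=26 blocked=[]
Op 5: conn=60 S1=21 S2=21 S3=21 S4=10 blocked=[]
Op 6: conn=60 S1=21 S2=21 S3=21 S4=28 blocked=[]
Op 7: conn=45 S1=6 S2=21 S3=21 S4=28 blocked=[]
Op 8: conn=67 S1=6 S2=21 S3=21 S4=28 blocked=[]
Op 9: conn=51 S1=6 S2=21 S3=21 S4=12 blocked=[]
Op 10: conn=36 S1=6 S2=6 S3=21 S4=12 blocked=[]
Op 11: conn=60 S1=6 S2=6 S3=21 S4=12 blocked=[]
Op 12: conn=84 S1=6 S2=6 S3=21 S4=12 blocked=[]
Op 13: conn=64 S1=6 S2=-14 S3=21 S4=12 blocked=[2]

Answer: S2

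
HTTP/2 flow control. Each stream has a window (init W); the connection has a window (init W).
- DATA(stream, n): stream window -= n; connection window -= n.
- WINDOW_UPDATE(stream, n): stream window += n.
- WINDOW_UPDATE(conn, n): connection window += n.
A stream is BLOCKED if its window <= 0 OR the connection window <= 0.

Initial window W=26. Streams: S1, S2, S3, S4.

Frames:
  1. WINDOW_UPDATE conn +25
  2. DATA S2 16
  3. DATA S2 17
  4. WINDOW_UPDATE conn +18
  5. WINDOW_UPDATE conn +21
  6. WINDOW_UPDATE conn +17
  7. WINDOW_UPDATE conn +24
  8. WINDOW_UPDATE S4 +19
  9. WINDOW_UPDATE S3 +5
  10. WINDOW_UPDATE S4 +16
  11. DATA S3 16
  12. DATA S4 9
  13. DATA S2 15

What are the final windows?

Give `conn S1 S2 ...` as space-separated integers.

Op 1: conn=51 S1=26 S2=26 S3=26 S4=26 blocked=[]
Op 2: conn=35 S1=26 S2=10 S3=26 S4=26 blocked=[]
Op 3: conn=18 S1=26 S2=-7 S3=26 S4=26 blocked=[2]
Op 4: conn=36 S1=26 S2=-7 S3=26 S4=26 blocked=[2]
Op 5: conn=57 S1=26 S2=-7 S3=26 S4=26 blocked=[2]
Op 6: conn=74 S1=26 S2=-7 S3=26 S4=26 blocked=[2]
Op 7: conn=98 S1=26 S2=-7 S3=26 S4=26 blocked=[2]
Op 8: conn=98 S1=26 S2=-7 S3=26 S4=45 blocked=[2]
Op 9: conn=98 S1=26 S2=-7 S3=31 S4=45 blocked=[2]
Op 10: conn=98 S1=26 S2=-7 S3=31 S4=61 blocked=[2]
Op 11: conn=82 S1=26 S2=-7 S3=15 S4=61 blocked=[2]
Op 12: conn=73 S1=26 S2=-7 S3=15 S4=52 blocked=[2]
Op 13: conn=58 S1=26 S2=-22 S3=15 S4=52 blocked=[2]

Answer: 58 26 -22 15 52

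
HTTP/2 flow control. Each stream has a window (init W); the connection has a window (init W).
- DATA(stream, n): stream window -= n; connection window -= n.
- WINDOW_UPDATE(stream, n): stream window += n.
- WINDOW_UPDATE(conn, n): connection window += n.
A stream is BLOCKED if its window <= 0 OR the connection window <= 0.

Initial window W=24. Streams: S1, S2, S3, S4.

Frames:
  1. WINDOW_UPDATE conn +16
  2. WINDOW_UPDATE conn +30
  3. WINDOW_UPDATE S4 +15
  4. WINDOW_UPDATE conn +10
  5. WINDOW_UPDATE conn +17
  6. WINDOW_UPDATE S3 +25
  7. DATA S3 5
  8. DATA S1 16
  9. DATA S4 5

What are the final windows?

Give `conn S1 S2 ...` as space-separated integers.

Answer: 71 8 24 44 34

Derivation:
Op 1: conn=40 S1=24 S2=24 S3=24 S4=24 blocked=[]
Op 2: conn=70 S1=24 S2=24 S3=24 S4=24 blocked=[]
Op 3: conn=70 S1=24 S2=24 S3=24 S4=39 blocked=[]
Op 4: conn=80 S1=24 S2=24 S3=24 S4=39 blocked=[]
Op 5: conn=97 S1=24 S2=24 S3=24 S4=39 blocked=[]
Op 6: conn=97 S1=24 S2=24 S3=49 S4=39 blocked=[]
Op 7: conn=92 S1=24 S2=24 S3=44 S4=39 blocked=[]
Op 8: conn=76 S1=8 S2=24 S3=44 S4=39 blocked=[]
Op 9: conn=71 S1=8 S2=24 S3=44 S4=34 blocked=[]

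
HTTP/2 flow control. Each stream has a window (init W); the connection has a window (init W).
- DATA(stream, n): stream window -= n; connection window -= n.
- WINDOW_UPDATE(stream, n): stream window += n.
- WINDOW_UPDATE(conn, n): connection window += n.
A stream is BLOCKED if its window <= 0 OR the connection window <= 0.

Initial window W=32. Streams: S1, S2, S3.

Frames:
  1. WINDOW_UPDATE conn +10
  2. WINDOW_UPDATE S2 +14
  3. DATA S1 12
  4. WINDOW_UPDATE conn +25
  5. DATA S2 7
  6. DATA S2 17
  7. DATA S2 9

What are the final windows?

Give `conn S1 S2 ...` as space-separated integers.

Op 1: conn=42 S1=32 S2=32 S3=32 blocked=[]
Op 2: conn=42 S1=32 S2=46 S3=32 blocked=[]
Op 3: conn=30 S1=20 S2=46 S3=32 blocked=[]
Op 4: conn=55 S1=20 S2=46 S3=32 blocked=[]
Op 5: conn=48 S1=20 S2=39 S3=32 blocked=[]
Op 6: conn=31 S1=20 S2=22 S3=32 blocked=[]
Op 7: conn=22 S1=20 S2=13 S3=32 blocked=[]

Answer: 22 20 13 32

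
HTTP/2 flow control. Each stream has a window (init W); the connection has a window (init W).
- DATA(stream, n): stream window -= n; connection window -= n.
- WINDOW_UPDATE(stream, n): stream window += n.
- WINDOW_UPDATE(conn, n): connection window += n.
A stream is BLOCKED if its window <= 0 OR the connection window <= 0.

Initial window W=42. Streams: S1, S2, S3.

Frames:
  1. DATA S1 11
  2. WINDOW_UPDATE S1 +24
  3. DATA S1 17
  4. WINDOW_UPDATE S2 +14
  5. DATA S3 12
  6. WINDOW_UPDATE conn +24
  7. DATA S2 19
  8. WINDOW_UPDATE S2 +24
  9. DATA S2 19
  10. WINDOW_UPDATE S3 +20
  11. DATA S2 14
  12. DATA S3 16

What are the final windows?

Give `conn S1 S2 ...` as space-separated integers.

Op 1: conn=31 S1=31 S2=42 S3=42 blocked=[]
Op 2: conn=31 S1=55 S2=42 S3=42 blocked=[]
Op 3: conn=14 S1=38 S2=42 S3=42 blocked=[]
Op 4: conn=14 S1=38 S2=56 S3=42 blocked=[]
Op 5: conn=2 S1=38 S2=56 S3=30 blocked=[]
Op 6: conn=26 S1=38 S2=56 S3=30 blocked=[]
Op 7: conn=7 S1=38 S2=37 S3=30 blocked=[]
Op 8: conn=7 S1=38 S2=61 S3=30 blocked=[]
Op 9: conn=-12 S1=38 S2=42 S3=30 blocked=[1, 2, 3]
Op 10: conn=-12 S1=38 S2=42 S3=50 blocked=[1, 2, 3]
Op 11: conn=-26 S1=38 S2=28 S3=50 blocked=[1, 2, 3]
Op 12: conn=-42 S1=38 S2=28 S3=34 blocked=[1, 2, 3]

Answer: -42 38 28 34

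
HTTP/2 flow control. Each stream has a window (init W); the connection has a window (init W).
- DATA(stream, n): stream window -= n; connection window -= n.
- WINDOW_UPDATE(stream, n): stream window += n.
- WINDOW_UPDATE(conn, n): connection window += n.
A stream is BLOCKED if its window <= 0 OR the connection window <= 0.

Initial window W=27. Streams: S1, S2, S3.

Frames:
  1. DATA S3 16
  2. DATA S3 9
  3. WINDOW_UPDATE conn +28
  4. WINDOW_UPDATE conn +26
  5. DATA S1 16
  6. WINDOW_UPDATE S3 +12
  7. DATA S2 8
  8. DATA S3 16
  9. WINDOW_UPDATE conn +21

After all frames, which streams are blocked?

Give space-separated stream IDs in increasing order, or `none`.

Op 1: conn=11 S1=27 S2=27 S3=11 blocked=[]
Op 2: conn=2 S1=27 S2=27 S3=2 blocked=[]
Op 3: conn=30 S1=27 S2=27 S3=2 blocked=[]
Op 4: conn=56 S1=27 S2=27 S3=2 blocked=[]
Op 5: conn=40 S1=11 S2=27 S3=2 blocked=[]
Op 6: conn=40 S1=11 S2=27 S3=14 blocked=[]
Op 7: conn=32 S1=11 S2=19 S3=14 blocked=[]
Op 8: conn=16 S1=11 S2=19 S3=-2 blocked=[3]
Op 9: conn=37 S1=11 S2=19 S3=-2 blocked=[3]

Answer: S3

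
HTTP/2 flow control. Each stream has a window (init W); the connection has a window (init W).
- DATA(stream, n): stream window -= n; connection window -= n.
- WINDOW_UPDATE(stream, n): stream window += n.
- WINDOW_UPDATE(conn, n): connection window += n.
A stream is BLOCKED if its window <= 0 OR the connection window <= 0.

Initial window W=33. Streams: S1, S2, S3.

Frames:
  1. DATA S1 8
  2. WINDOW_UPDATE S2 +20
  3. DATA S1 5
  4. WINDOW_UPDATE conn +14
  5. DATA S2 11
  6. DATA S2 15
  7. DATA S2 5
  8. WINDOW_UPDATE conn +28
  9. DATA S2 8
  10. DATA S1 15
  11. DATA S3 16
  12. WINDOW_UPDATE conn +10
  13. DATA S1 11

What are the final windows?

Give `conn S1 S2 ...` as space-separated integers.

Op 1: conn=25 S1=25 S2=33 S3=33 blocked=[]
Op 2: conn=25 S1=25 S2=53 S3=33 blocked=[]
Op 3: conn=20 S1=20 S2=53 S3=33 blocked=[]
Op 4: conn=34 S1=20 S2=53 S3=33 blocked=[]
Op 5: conn=23 S1=20 S2=42 S3=33 blocked=[]
Op 6: conn=8 S1=20 S2=27 S3=33 blocked=[]
Op 7: conn=3 S1=20 S2=22 S3=33 blocked=[]
Op 8: conn=31 S1=20 S2=22 S3=33 blocked=[]
Op 9: conn=23 S1=20 S2=14 S3=33 blocked=[]
Op 10: conn=8 S1=5 S2=14 S3=33 blocked=[]
Op 11: conn=-8 S1=5 S2=14 S3=17 blocked=[1, 2, 3]
Op 12: conn=2 S1=5 S2=14 S3=17 blocked=[]
Op 13: conn=-9 S1=-6 S2=14 S3=17 blocked=[1, 2, 3]

Answer: -9 -6 14 17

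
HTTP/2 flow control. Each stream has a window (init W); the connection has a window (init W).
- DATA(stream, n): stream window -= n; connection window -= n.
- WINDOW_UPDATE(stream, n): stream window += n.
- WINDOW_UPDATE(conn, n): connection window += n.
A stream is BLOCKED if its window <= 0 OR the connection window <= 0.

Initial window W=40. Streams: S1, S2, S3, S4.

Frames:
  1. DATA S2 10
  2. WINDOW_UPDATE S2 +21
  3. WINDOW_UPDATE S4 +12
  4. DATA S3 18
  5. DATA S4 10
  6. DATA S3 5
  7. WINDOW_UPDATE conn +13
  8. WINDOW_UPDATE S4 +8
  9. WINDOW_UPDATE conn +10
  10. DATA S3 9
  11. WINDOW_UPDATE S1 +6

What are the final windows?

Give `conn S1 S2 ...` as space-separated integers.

Op 1: conn=30 S1=40 S2=30 S3=40 S4=40 blocked=[]
Op 2: conn=30 S1=40 S2=51 S3=40 S4=40 blocked=[]
Op 3: conn=30 S1=40 S2=51 S3=40 S4=52 blocked=[]
Op 4: conn=12 S1=40 S2=51 S3=22 S4=52 blocked=[]
Op 5: conn=2 S1=40 S2=51 S3=22 S4=42 blocked=[]
Op 6: conn=-3 S1=40 S2=51 S3=17 S4=42 blocked=[1, 2, 3, 4]
Op 7: conn=10 S1=40 S2=51 S3=17 S4=42 blocked=[]
Op 8: conn=10 S1=40 S2=51 S3=17 S4=50 blocked=[]
Op 9: conn=20 S1=40 S2=51 S3=17 S4=50 blocked=[]
Op 10: conn=11 S1=40 S2=51 S3=8 S4=50 blocked=[]
Op 11: conn=11 S1=46 S2=51 S3=8 S4=50 blocked=[]

Answer: 11 46 51 8 50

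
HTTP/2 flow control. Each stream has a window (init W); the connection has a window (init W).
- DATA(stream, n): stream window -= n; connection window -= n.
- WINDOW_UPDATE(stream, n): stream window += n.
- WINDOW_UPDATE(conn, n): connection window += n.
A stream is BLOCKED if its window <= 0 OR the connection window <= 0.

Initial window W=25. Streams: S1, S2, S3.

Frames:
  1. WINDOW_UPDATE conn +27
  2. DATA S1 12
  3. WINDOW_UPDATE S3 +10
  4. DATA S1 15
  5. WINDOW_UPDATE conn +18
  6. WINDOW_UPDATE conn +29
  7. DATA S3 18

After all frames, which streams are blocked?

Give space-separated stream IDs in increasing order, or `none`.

Answer: S1

Derivation:
Op 1: conn=52 S1=25 S2=25 S3=25 blocked=[]
Op 2: conn=40 S1=13 S2=25 S3=25 blocked=[]
Op 3: conn=40 S1=13 S2=25 S3=35 blocked=[]
Op 4: conn=25 S1=-2 S2=25 S3=35 blocked=[1]
Op 5: conn=43 S1=-2 S2=25 S3=35 blocked=[1]
Op 6: conn=72 S1=-2 S2=25 S3=35 blocked=[1]
Op 7: conn=54 S1=-2 S2=25 S3=17 blocked=[1]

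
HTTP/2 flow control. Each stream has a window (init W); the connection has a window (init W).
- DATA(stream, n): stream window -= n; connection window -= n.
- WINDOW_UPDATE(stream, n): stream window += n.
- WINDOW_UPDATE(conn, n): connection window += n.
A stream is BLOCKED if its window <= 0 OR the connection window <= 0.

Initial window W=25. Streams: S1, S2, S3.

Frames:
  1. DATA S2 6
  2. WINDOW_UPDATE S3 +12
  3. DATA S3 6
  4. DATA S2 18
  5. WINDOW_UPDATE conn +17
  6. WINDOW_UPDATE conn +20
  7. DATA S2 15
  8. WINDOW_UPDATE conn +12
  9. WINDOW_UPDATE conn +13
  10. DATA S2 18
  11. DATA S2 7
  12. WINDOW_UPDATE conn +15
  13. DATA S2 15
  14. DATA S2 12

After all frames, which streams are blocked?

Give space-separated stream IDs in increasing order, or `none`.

Op 1: conn=19 S1=25 S2=19 S3=25 blocked=[]
Op 2: conn=19 S1=25 S2=19 S3=37 blocked=[]
Op 3: conn=13 S1=25 S2=19 S3=31 blocked=[]
Op 4: conn=-5 S1=25 S2=1 S3=31 blocked=[1, 2, 3]
Op 5: conn=12 S1=25 S2=1 S3=31 blocked=[]
Op 6: conn=32 S1=25 S2=1 S3=31 blocked=[]
Op 7: conn=17 S1=25 S2=-14 S3=31 blocked=[2]
Op 8: conn=29 S1=25 S2=-14 S3=31 blocked=[2]
Op 9: conn=42 S1=25 S2=-14 S3=31 blocked=[2]
Op 10: conn=24 S1=25 S2=-32 S3=31 blocked=[2]
Op 11: conn=17 S1=25 S2=-39 S3=31 blocked=[2]
Op 12: conn=32 S1=25 S2=-39 S3=31 blocked=[2]
Op 13: conn=17 S1=25 S2=-54 S3=31 blocked=[2]
Op 14: conn=5 S1=25 S2=-66 S3=31 blocked=[2]

Answer: S2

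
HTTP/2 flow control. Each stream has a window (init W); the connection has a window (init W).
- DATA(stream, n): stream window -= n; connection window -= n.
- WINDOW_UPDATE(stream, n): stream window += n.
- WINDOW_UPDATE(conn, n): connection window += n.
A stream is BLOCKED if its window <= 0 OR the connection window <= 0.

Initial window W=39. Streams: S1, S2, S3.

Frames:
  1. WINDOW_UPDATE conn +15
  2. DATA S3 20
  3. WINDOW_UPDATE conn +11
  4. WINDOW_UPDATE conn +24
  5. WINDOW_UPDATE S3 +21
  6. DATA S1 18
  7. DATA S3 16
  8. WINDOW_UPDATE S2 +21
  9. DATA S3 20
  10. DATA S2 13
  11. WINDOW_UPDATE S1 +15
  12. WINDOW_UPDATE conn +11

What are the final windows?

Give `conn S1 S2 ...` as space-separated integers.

Answer: 13 36 47 4

Derivation:
Op 1: conn=54 S1=39 S2=39 S3=39 blocked=[]
Op 2: conn=34 S1=39 S2=39 S3=19 blocked=[]
Op 3: conn=45 S1=39 S2=39 S3=19 blocked=[]
Op 4: conn=69 S1=39 S2=39 S3=19 blocked=[]
Op 5: conn=69 S1=39 S2=39 S3=40 blocked=[]
Op 6: conn=51 S1=21 S2=39 S3=40 blocked=[]
Op 7: conn=35 S1=21 S2=39 S3=24 blocked=[]
Op 8: conn=35 S1=21 S2=60 S3=24 blocked=[]
Op 9: conn=15 S1=21 S2=60 S3=4 blocked=[]
Op 10: conn=2 S1=21 S2=47 S3=4 blocked=[]
Op 11: conn=2 S1=36 S2=47 S3=4 blocked=[]
Op 12: conn=13 S1=36 S2=47 S3=4 blocked=[]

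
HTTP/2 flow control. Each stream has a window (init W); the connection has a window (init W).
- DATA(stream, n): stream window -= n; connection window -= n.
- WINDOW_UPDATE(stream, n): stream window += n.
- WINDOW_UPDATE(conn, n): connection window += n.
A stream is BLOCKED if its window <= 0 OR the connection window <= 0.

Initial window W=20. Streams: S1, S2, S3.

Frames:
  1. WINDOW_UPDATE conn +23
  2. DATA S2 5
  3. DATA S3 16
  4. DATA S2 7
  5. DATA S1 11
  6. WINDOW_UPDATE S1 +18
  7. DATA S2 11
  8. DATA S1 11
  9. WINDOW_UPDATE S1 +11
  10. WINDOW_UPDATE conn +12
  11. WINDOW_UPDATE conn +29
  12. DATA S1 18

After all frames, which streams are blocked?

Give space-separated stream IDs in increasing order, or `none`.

Answer: S2

Derivation:
Op 1: conn=43 S1=20 S2=20 S3=20 blocked=[]
Op 2: conn=38 S1=20 S2=15 S3=20 blocked=[]
Op 3: conn=22 S1=20 S2=15 S3=4 blocked=[]
Op 4: conn=15 S1=20 S2=8 S3=4 blocked=[]
Op 5: conn=4 S1=9 S2=8 S3=4 blocked=[]
Op 6: conn=4 S1=27 S2=8 S3=4 blocked=[]
Op 7: conn=-7 S1=27 S2=-3 S3=4 blocked=[1, 2, 3]
Op 8: conn=-18 S1=16 S2=-3 S3=4 blocked=[1, 2, 3]
Op 9: conn=-18 S1=27 S2=-3 S3=4 blocked=[1, 2, 3]
Op 10: conn=-6 S1=27 S2=-3 S3=4 blocked=[1, 2, 3]
Op 11: conn=23 S1=27 S2=-3 S3=4 blocked=[2]
Op 12: conn=5 S1=9 S2=-3 S3=4 blocked=[2]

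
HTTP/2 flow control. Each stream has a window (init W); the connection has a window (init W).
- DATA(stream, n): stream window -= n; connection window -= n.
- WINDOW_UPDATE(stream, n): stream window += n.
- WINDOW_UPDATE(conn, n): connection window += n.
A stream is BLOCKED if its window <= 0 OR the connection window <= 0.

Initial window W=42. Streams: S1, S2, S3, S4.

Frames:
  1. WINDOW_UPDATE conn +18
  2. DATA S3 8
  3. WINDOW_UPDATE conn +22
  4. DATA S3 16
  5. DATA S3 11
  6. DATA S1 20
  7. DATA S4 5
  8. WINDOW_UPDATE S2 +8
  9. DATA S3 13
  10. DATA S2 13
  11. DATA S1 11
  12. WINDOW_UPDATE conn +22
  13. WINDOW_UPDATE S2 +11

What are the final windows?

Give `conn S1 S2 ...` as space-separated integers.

Op 1: conn=60 S1=42 S2=42 S3=42 S4=42 blocked=[]
Op 2: conn=52 S1=42 S2=42 S3=34 S4=42 blocked=[]
Op 3: conn=74 S1=42 S2=42 S3=34 S4=42 blocked=[]
Op 4: conn=58 S1=42 S2=42 S3=18 S4=42 blocked=[]
Op 5: conn=47 S1=42 S2=42 S3=7 S4=42 blocked=[]
Op 6: conn=27 S1=22 S2=42 S3=7 S4=42 blocked=[]
Op 7: conn=22 S1=22 S2=42 S3=7 S4=37 blocked=[]
Op 8: conn=22 S1=22 S2=50 S3=7 S4=37 blocked=[]
Op 9: conn=9 S1=22 S2=50 S3=-6 S4=37 blocked=[3]
Op 10: conn=-4 S1=22 S2=37 S3=-6 S4=37 blocked=[1, 2, 3, 4]
Op 11: conn=-15 S1=11 S2=37 S3=-6 S4=37 blocked=[1, 2, 3, 4]
Op 12: conn=7 S1=11 S2=37 S3=-6 S4=37 blocked=[3]
Op 13: conn=7 S1=11 S2=48 S3=-6 S4=37 blocked=[3]

Answer: 7 11 48 -6 37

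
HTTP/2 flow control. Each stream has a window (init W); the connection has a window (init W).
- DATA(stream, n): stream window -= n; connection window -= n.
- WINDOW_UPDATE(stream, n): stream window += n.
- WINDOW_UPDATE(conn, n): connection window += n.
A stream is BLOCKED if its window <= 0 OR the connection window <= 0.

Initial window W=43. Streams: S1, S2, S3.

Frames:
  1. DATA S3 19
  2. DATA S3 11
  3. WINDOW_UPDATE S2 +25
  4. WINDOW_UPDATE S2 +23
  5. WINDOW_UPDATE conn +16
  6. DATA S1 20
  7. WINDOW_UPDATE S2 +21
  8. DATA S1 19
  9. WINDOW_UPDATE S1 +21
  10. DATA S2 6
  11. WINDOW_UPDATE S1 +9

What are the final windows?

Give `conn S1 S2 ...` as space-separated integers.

Op 1: conn=24 S1=43 S2=43 S3=24 blocked=[]
Op 2: conn=13 S1=43 S2=43 S3=13 blocked=[]
Op 3: conn=13 S1=43 S2=68 S3=13 blocked=[]
Op 4: conn=13 S1=43 S2=91 S3=13 blocked=[]
Op 5: conn=29 S1=43 S2=91 S3=13 blocked=[]
Op 6: conn=9 S1=23 S2=91 S3=13 blocked=[]
Op 7: conn=9 S1=23 S2=112 S3=13 blocked=[]
Op 8: conn=-10 S1=4 S2=112 S3=13 blocked=[1, 2, 3]
Op 9: conn=-10 S1=25 S2=112 S3=13 blocked=[1, 2, 3]
Op 10: conn=-16 S1=25 S2=106 S3=13 blocked=[1, 2, 3]
Op 11: conn=-16 S1=34 S2=106 S3=13 blocked=[1, 2, 3]

Answer: -16 34 106 13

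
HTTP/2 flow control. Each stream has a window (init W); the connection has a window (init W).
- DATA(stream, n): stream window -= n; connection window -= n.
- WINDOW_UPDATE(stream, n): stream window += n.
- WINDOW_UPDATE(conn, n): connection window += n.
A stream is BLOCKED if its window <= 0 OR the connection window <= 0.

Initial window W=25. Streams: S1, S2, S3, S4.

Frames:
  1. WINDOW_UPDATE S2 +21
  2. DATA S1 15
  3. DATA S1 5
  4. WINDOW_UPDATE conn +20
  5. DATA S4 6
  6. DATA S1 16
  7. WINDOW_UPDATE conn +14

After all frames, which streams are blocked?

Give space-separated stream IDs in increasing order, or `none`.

Op 1: conn=25 S1=25 S2=46 S3=25 S4=25 blocked=[]
Op 2: conn=10 S1=10 S2=46 S3=25 S4=25 blocked=[]
Op 3: conn=5 S1=5 S2=46 S3=25 S4=25 blocked=[]
Op 4: conn=25 S1=5 S2=46 S3=25 S4=25 blocked=[]
Op 5: conn=19 S1=5 S2=46 S3=25 S4=19 blocked=[]
Op 6: conn=3 S1=-11 S2=46 S3=25 S4=19 blocked=[1]
Op 7: conn=17 S1=-11 S2=46 S3=25 S4=19 blocked=[1]

Answer: S1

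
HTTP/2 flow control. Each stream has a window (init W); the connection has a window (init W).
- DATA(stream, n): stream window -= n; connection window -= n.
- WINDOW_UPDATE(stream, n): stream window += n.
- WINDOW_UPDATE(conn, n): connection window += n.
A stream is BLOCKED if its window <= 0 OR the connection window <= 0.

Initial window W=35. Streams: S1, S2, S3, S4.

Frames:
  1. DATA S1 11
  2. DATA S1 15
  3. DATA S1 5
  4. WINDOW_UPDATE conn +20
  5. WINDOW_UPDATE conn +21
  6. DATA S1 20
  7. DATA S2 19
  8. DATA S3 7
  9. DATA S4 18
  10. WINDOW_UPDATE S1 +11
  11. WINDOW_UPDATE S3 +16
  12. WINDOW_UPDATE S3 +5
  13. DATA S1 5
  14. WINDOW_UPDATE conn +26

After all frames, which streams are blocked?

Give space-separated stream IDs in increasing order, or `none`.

Answer: S1

Derivation:
Op 1: conn=24 S1=24 S2=35 S3=35 S4=35 blocked=[]
Op 2: conn=9 S1=9 S2=35 S3=35 S4=35 blocked=[]
Op 3: conn=4 S1=4 S2=35 S3=35 S4=35 blocked=[]
Op 4: conn=24 S1=4 S2=35 S3=35 S4=35 blocked=[]
Op 5: conn=45 S1=4 S2=35 S3=35 S4=35 blocked=[]
Op 6: conn=25 S1=-16 S2=35 S3=35 S4=35 blocked=[1]
Op 7: conn=6 S1=-16 S2=16 S3=35 S4=35 blocked=[1]
Op 8: conn=-1 S1=-16 S2=16 S3=28 S4=35 blocked=[1, 2, 3, 4]
Op 9: conn=-19 S1=-16 S2=16 S3=28 S4=17 blocked=[1, 2, 3, 4]
Op 10: conn=-19 S1=-5 S2=16 S3=28 S4=17 blocked=[1, 2, 3, 4]
Op 11: conn=-19 S1=-5 S2=16 S3=44 S4=17 blocked=[1, 2, 3, 4]
Op 12: conn=-19 S1=-5 S2=16 S3=49 S4=17 blocked=[1, 2, 3, 4]
Op 13: conn=-24 S1=-10 S2=16 S3=49 S4=17 blocked=[1, 2, 3, 4]
Op 14: conn=2 S1=-10 S2=16 S3=49 S4=17 blocked=[1]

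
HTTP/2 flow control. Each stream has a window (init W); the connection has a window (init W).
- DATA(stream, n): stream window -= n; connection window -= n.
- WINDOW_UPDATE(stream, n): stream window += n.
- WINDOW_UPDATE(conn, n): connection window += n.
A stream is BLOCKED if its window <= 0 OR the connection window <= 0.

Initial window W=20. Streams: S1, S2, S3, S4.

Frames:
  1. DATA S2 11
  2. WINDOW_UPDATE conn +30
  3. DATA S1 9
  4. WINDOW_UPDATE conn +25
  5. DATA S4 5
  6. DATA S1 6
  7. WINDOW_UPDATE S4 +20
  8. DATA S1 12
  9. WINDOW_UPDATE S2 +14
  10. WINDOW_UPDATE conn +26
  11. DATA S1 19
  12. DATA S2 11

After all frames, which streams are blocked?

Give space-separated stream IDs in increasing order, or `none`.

Answer: S1

Derivation:
Op 1: conn=9 S1=20 S2=9 S3=20 S4=20 blocked=[]
Op 2: conn=39 S1=20 S2=9 S3=20 S4=20 blocked=[]
Op 3: conn=30 S1=11 S2=9 S3=20 S4=20 blocked=[]
Op 4: conn=55 S1=11 S2=9 S3=20 S4=20 blocked=[]
Op 5: conn=50 S1=11 S2=9 S3=20 S4=15 blocked=[]
Op 6: conn=44 S1=5 S2=9 S3=20 S4=15 blocked=[]
Op 7: conn=44 S1=5 S2=9 S3=20 S4=35 blocked=[]
Op 8: conn=32 S1=-7 S2=9 S3=20 S4=35 blocked=[1]
Op 9: conn=32 S1=-7 S2=23 S3=20 S4=35 blocked=[1]
Op 10: conn=58 S1=-7 S2=23 S3=20 S4=35 blocked=[1]
Op 11: conn=39 S1=-26 S2=23 S3=20 S4=35 blocked=[1]
Op 12: conn=28 S1=-26 S2=12 S3=20 S4=35 blocked=[1]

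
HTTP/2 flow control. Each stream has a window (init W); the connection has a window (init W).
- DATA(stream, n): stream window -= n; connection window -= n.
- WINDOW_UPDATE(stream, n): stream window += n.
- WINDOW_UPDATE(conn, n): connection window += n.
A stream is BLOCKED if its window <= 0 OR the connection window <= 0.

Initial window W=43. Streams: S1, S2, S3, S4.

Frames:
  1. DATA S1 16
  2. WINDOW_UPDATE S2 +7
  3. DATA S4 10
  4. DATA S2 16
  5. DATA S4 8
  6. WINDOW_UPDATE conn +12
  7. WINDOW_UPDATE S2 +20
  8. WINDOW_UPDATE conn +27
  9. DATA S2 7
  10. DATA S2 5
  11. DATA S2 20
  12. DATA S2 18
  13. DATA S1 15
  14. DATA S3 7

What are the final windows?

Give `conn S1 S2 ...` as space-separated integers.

Op 1: conn=27 S1=27 S2=43 S3=43 S4=43 blocked=[]
Op 2: conn=27 S1=27 S2=50 S3=43 S4=43 blocked=[]
Op 3: conn=17 S1=27 S2=50 S3=43 S4=33 blocked=[]
Op 4: conn=1 S1=27 S2=34 S3=43 S4=33 blocked=[]
Op 5: conn=-7 S1=27 S2=34 S3=43 S4=25 blocked=[1, 2, 3, 4]
Op 6: conn=5 S1=27 S2=34 S3=43 S4=25 blocked=[]
Op 7: conn=5 S1=27 S2=54 S3=43 S4=25 blocked=[]
Op 8: conn=32 S1=27 S2=54 S3=43 S4=25 blocked=[]
Op 9: conn=25 S1=27 S2=47 S3=43 S4=25 blocked=[]
Op 10: conn=20 S1=27 S2=42 S3=43 S4=25 blocked=[]
Op 11: conn=0 S1=27 S2=22 S3=43 S4=25 blocked=[1, 2, 3, 4]
Op 12: conn=-18 S1=27 S2=4 S3=43 S4=25 blocked=[1, 2, 3, 4]
Op 13: conn=-33 S1=12 S2=4 S3=43 S4=25 blocked=[1, 2, 3, 4]
Op 14: conn=-40 S1=12 S2=4 S3=36 S4=25 blocked=[1, 2, 3, 4]

Answer: -40 12 4 36 25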